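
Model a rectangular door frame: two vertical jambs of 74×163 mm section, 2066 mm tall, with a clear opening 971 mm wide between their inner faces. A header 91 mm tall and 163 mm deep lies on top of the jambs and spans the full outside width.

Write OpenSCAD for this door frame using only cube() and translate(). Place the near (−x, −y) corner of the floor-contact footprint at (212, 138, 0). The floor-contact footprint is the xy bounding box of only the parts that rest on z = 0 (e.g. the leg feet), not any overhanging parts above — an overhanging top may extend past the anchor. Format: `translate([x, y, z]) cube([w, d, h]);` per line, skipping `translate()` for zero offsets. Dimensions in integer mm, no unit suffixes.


translate([212, 138, 0]) cube([74, 163, 2066]);
translate([1257, 138, 0]) cube([74, 163, 2066]);
translate([212, 138, 2066]) cube([1119, 163, 91]);


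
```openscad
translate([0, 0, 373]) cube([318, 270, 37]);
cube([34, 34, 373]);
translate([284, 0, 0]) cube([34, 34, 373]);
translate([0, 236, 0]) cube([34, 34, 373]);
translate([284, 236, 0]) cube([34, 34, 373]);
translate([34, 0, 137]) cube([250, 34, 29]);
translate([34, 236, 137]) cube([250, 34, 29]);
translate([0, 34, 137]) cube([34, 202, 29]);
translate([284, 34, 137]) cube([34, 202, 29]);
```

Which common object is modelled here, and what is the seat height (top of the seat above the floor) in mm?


A stool. The seat height is 410 mm.

A 318×270×37 slab at z = 373 on four corner posts — a stool. The seat top is 373 + 37 = 410 mm.


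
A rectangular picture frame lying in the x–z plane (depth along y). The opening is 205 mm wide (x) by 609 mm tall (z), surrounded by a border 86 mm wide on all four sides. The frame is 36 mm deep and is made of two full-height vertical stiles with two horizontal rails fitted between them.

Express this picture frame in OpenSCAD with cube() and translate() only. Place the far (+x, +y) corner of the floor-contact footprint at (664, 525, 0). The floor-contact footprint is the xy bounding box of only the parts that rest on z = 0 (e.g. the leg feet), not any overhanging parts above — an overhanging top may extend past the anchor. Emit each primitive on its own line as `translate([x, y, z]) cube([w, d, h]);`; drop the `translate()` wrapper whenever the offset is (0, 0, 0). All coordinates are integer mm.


translate([287, 489, 0]) cube([86, 36, 781]);
translate([578, 489, 0]) cube([86, 36, 781]);
translate([373, 489, 0]) cube([205, 36, 86]);
translate([373, 489, 695]) cube([205, 36, 86]);


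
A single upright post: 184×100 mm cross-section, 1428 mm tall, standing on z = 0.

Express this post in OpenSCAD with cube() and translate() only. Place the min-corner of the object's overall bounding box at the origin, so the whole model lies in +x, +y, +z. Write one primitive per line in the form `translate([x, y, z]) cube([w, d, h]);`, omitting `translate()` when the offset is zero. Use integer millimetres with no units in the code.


cube([184, 100, 1428]);


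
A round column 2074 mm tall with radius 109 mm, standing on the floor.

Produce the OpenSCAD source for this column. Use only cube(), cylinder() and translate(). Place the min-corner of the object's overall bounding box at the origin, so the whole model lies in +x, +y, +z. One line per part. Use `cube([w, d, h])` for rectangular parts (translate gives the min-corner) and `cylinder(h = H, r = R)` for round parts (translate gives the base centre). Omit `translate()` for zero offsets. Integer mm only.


translate([109, 109, 0]) cylinder(h = 2074, r = 109);


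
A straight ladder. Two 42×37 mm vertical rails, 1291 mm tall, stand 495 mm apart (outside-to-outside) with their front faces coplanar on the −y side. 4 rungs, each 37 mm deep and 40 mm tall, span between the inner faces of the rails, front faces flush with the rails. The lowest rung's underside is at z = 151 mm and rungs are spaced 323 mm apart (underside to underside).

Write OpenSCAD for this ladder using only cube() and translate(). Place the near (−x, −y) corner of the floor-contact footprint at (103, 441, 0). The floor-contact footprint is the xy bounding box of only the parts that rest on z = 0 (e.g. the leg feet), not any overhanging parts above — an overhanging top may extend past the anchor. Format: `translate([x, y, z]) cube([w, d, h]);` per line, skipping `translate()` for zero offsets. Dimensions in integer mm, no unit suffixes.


translate([103, 441, 0]) cube([42, 37, 1291]);
translate([556, 441, 0]) cube([42, 37, 1291]);
translate([145, 441, 151]) cube([411, 37, 40]);
translate([145, 441, 474]) cube([411, 37, 40]);
translate([145, 441, 797]) cube([411, 37, 40]);
translate([145, 441, 1120]) cube([411, 37, 40]);


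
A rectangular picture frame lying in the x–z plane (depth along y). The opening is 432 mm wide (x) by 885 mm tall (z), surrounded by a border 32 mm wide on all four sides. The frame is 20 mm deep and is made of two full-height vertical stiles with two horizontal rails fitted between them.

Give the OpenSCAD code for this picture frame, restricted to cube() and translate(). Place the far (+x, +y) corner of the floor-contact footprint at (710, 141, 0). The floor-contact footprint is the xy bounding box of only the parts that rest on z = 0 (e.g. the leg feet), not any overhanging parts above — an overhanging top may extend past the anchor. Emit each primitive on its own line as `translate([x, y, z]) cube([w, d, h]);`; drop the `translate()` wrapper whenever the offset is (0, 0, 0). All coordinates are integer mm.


translate([214, 121, 0]) cube([32, 20, 949]);
translate([678, 121, 0]) cube([32, 20, 949]);
translate([246, 121, 0]) cube([432, 20, 32]);
translate([246, 121, 917]) cube([432, 20, 32]);


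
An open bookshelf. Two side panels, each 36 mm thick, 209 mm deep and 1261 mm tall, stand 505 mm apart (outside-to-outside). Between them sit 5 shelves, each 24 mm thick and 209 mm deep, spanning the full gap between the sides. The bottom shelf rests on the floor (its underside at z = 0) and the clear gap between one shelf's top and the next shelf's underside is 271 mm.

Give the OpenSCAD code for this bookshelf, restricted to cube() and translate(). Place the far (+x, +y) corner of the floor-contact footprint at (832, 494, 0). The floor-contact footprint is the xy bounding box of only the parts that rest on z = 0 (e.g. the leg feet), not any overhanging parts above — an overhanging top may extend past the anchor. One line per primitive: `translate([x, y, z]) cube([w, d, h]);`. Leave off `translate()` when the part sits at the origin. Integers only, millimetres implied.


translate([327, 285, 0]) cube([36, 209, 1261]);
translate([796, 285, 0]) cube([36, 209, 1261]);
translate([363, 285, 0]) cube([433, 209, 24]);
translate([363, 285, 295]) cube([433, 209, 24]);
translate([363, 285, 590]) cube([433, 209, 24]);
translate([363, 285, 885]) cube([433, 209, 24]);
translate([363, 285, 1180]) cube([433, 209, 24]);


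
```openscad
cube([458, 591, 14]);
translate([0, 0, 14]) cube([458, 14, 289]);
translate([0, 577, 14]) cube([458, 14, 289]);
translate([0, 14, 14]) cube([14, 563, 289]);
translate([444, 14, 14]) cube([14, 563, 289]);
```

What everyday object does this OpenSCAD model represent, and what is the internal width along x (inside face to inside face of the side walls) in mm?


An open box. The internal width is 430 mm.

A 458×591 base slab with four walls standing on it — an open box. The base is 458 mm wide and the walls are 14 mm thick, so the internal width is 458 − 2 × 14 = 430 mm.


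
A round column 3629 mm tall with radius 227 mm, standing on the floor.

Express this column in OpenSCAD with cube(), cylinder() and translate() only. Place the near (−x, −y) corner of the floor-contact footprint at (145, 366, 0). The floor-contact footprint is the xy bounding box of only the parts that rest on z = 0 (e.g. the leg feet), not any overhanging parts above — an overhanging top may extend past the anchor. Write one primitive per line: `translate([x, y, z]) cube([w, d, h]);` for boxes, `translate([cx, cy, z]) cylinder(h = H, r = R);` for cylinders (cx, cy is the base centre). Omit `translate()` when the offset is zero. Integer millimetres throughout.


translate([372, 593, 0]) cylinder(h = 3629, r = 227);


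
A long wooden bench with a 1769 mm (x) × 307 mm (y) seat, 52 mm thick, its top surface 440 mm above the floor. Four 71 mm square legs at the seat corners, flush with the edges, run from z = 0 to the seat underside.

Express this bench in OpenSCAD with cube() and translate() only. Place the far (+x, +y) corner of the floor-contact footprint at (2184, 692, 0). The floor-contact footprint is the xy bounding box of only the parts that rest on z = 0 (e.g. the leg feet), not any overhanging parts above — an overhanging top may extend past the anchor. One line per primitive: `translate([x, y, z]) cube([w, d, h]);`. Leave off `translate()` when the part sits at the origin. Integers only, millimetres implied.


// leg_h = 440 − 52 = 388
translate([415, 385, 388]) cube([1769, 307, 52]);
translate([415, 385, 0]) cube([71, 71, 388]);
translate([415, 621, 0]) cube([71, 71, 388]);
translate([2113, 385, 0]) cube([71, 71, 388]);
translate([2113, 621, 0]) cube([71, 71, 388]);


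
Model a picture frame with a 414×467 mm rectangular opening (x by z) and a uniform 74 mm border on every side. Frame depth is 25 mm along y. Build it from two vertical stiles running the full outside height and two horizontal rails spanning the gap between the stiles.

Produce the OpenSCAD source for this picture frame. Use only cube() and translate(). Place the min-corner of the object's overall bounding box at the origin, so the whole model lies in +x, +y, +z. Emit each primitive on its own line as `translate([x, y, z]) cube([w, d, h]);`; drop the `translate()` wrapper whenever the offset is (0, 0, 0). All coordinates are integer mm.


cube([74, 25, 615]);
translate([488, 0, 0]) cube([74, 25, 615]);
translate([74, 0, 0]) cube([414, 25, 74]);
translate([74, 0, 541]) cube([414, 25, 74]);


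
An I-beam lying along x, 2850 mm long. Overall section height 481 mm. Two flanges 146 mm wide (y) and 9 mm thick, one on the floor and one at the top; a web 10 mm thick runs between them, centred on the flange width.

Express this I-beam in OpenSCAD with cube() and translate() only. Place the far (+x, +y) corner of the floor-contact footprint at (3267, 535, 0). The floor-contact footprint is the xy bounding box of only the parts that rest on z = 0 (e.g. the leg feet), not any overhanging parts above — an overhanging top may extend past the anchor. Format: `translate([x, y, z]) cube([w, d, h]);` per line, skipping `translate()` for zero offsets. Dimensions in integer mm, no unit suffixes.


translate([417, 389, 0]) cube([2850, 146, 9]);
translate([417, 457, 9]) cube([2850, 10, 463]);
translate([417, 389, 472]) cube([2850, 146, 9]);


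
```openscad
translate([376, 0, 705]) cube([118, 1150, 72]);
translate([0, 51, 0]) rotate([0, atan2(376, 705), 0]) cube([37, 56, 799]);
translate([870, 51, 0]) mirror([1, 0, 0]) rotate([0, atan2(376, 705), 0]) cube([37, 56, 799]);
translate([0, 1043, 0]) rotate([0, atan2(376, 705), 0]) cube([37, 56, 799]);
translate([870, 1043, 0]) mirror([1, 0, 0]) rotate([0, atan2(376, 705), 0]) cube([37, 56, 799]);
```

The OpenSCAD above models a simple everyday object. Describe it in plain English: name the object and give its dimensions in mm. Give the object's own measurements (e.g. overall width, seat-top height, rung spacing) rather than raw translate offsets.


A sawhorse. A 118×1150×72 mm beam (x, y, z) sits on two A-frame leg pairs. Each pair is two raked legs of 37×56 mm section (56 mm along y) splaying symmetrically in x. Each leg rises 705 mm vertically over 376 mm of horizontal reach and is 799 mm long along its own axis. Every leg's outer bottom edge rests on the floor and its outer top edge meets a bottom edge of the beam — the left legs (tilting toward +x) meet the beam's −x bottom edge, the right legs (their mirror images, tilting toward −x) meet its +x bottom edge — so the leg tops tuck under the beam, the beam's underside is 705 mm above the floor, and the feet are 870 mm apart outside-to-outside with the beam centred between them. The two leg pairs are set in 51 mm from either end of the beam.


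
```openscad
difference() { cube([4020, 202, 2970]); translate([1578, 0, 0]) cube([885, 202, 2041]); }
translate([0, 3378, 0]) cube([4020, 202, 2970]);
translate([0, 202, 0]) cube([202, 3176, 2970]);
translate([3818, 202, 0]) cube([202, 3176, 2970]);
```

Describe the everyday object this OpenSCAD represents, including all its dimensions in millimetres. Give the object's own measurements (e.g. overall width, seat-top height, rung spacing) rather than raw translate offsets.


A single room: four walls, each 2970 mm tall and 202 mm thick, enclosing an outside footprint 4020×3580 mm (x × y), no floor or roof. The front and back walls (−y and +y sides) run the full x-width; the side walls fit between their inner faces. A door opening 885 mm wide and 2041 mm tall is cut through the front wall from the floor up, its −x edge 1578 mm from the wall's −x end.


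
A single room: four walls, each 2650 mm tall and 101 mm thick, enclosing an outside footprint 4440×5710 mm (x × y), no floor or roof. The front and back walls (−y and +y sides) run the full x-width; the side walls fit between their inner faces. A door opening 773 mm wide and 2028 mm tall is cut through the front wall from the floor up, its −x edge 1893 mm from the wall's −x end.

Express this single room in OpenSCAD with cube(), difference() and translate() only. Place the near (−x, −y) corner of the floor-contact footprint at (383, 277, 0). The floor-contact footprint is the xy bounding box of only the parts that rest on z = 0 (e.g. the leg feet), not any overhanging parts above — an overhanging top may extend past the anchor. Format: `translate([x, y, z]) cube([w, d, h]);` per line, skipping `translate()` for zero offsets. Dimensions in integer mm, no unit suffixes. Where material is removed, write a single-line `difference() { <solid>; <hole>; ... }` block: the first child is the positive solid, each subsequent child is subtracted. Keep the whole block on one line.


difference() { translate([383, 277, 0]) cube([4440, 101, 2650]); translate([2276, 277, 0]) cube([773, 101, 2028]); }
translate([383, 5886, 0]) cube([4440, 101, 2650]);
translate([383, 378, 0]) cube([101, 5508, 2650]);
translate([4722, 378, 0]) cube([101, 5508, 2650]);


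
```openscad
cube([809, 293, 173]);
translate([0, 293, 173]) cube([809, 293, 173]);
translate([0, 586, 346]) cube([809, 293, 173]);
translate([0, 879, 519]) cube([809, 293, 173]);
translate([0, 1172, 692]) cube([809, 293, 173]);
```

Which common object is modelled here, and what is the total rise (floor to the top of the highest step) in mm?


A staircase. The total rise is 865 mm.

5 identical blocks, each offset up and back from the previous — a staircase. Each step is 173 mm tall and there are 5 of them, so the total rise is 5 × 173 = 865 mm.


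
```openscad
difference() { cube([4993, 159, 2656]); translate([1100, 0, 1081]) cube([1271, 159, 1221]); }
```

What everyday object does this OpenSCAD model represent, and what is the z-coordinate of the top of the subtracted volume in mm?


A wall with a window opening. The window head height is 2302 mm.

A wall with a rectangular opening subtracted — a window. Sill at z = 1081, opening 1221 mm tall, so the head is at 1081 + 1221 = 2302 mm.


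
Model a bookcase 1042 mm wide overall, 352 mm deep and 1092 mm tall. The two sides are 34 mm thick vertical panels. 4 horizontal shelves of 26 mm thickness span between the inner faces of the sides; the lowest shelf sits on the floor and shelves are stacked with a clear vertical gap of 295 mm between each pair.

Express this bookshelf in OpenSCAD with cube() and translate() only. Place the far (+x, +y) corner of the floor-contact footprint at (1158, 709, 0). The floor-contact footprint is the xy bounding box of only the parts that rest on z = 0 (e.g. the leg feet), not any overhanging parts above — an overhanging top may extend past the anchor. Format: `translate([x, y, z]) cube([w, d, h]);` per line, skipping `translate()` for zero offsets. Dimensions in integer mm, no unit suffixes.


translate([116, 357, 0]) cube([34, 352, 1092]);
translate([1124, 357, 0]) cube([34, 352, 1092]);
translate([150, 357, 0]) cube([974, 352, 26]);
translate([150, 357, 321]) cube([974, 352, 26]);
translate([150, 357, 642]) cube([974, 352, 26]);
translate([150, 357, 963]) cube([974, 352, 26]);


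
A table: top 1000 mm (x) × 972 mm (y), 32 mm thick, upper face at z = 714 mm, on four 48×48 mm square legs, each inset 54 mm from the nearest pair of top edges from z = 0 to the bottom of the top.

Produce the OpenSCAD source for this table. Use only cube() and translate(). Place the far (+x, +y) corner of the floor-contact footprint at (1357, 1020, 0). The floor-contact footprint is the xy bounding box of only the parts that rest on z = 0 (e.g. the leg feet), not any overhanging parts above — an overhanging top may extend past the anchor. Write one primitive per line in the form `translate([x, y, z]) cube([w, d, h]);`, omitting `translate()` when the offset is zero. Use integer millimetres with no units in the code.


translate([411, 102, 682]) cube([1000, 972, 32]);
translate([465, 156, 0]) cube([48, 48, 682]);
translate([1309, 156, 0]) cube([48, 48, 682]);
translate([465, 972, 0]) cube([48, 48, 682]);
translate([1309, 972, 0]) cube([48, 48, 682]);


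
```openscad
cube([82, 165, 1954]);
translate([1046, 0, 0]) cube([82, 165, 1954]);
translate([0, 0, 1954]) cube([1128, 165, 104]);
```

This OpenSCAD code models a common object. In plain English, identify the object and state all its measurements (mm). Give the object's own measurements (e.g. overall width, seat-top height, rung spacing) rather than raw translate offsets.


A door frame. The clear opening is 964 mm wide and 1954 mm high. Two 82 mm wide jambs, 165 mm deep, stand either side of the opening from the floor to the top of the opening. A 104 mm thick head sits across the top of both jambs, spanning the full outside width of the frame.


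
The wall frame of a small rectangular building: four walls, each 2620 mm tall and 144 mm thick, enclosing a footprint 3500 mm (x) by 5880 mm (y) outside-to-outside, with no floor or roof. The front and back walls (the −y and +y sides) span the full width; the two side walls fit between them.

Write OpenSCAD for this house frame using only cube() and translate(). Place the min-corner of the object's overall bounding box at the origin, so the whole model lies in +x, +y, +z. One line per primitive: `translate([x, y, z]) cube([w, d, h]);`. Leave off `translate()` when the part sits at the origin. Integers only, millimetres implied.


cube([3500, 144, 2620]);
translate([0, 5736, 0]) cube([3500, 144, 2620]);
translate([0, 144, 0]) cube([144, 5592, 2620]);
translate([3356, 144, 0]) cube([144, 5592, 2620]);


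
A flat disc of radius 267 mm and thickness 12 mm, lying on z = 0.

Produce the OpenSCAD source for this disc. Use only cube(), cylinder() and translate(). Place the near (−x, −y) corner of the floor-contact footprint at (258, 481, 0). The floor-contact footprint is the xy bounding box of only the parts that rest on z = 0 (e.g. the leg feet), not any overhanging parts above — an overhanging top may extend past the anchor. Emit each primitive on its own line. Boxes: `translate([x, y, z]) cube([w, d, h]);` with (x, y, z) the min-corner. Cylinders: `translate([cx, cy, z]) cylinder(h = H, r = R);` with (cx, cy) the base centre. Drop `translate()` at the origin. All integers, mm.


translate([525, 748, 0]) cylinder(h = 12, r = 267);


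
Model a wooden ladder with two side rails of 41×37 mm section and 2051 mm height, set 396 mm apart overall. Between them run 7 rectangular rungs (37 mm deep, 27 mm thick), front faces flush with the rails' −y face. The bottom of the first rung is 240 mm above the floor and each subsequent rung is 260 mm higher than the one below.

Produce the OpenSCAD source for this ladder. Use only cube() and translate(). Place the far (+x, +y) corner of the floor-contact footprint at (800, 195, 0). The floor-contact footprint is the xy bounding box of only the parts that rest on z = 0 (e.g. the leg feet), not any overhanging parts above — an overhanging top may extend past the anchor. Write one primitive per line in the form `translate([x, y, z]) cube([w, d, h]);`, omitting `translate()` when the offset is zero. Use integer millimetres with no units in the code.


// rung span = 396 - 2*41 = 314
// rung[k] z = 240 + k*260
translate([404, 158, 0]) cube([41, 37, 2051]);
translate([759, 158, 0]) cube([41, 37, 2051]);
translate([445, 158, 240]) cube([314, 37, 27]);
translate([445, 158, 500]) cube([314, 37, 27]);
translate([445, 158, 760]) cube([314, 37, 27]);
translate([445, 158, 1020]) cube([314, 37, 27]);
translate([445, 158, 1280]) cube([314, 37, 27]);
translate([445, 158, 1540]) cube([314, 37, 27]);
translate([445, 158, 1800]) cube([314, 37, 27]);


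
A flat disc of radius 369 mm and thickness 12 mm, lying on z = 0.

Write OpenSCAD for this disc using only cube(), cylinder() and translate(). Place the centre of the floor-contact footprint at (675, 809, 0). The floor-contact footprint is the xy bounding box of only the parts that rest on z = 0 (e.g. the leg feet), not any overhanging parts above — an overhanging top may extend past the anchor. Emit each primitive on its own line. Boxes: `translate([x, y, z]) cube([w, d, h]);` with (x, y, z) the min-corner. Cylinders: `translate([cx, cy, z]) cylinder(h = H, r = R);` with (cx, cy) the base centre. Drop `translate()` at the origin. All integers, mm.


translate([675, 809, 0]) cylinder(h = 12, r = 369);


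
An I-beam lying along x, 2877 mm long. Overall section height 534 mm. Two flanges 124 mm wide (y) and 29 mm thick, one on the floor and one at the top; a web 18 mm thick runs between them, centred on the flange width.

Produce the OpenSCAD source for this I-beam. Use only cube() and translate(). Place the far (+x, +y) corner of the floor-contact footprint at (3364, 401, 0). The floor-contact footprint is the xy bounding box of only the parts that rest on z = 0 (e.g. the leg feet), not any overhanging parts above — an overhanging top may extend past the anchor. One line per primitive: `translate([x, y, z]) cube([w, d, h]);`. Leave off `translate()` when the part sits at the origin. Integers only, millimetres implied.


translate([487, 277, 0]) cube([2877, 124, 29]);
translate([487, 330, 29]) cube([2877, 18, 476]);
translate([487, 277, 505]) cube([2877, 124, 29]);


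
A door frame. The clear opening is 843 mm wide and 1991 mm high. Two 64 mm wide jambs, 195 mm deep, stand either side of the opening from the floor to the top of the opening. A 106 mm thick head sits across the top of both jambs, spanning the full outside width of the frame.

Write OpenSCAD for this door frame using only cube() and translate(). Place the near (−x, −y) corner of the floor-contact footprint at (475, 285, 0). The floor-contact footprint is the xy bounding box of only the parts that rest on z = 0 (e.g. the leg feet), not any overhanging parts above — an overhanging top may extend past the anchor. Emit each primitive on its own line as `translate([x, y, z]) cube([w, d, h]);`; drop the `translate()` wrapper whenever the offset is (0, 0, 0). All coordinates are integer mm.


translate([475, 285, 0]) cube([64, 195, 1991]);
translate([1382, 285, 0]) cube([64, 195, 1991]);
translate([475, 285, 1991]) cube([971, 195, 106]);


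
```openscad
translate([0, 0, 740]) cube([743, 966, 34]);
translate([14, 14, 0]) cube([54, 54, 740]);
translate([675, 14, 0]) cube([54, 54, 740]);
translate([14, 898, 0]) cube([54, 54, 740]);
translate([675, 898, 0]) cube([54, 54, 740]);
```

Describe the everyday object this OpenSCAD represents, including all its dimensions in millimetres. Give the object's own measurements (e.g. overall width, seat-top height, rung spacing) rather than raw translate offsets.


A table: top 743 mm (x) × 966 mm (y), 34 mm thick, upper face at z = 774 mm, on four 54×54 mm square legs, each inset 14 mm from the nearest pair of top edges from z = 0 to the bottom of the top.


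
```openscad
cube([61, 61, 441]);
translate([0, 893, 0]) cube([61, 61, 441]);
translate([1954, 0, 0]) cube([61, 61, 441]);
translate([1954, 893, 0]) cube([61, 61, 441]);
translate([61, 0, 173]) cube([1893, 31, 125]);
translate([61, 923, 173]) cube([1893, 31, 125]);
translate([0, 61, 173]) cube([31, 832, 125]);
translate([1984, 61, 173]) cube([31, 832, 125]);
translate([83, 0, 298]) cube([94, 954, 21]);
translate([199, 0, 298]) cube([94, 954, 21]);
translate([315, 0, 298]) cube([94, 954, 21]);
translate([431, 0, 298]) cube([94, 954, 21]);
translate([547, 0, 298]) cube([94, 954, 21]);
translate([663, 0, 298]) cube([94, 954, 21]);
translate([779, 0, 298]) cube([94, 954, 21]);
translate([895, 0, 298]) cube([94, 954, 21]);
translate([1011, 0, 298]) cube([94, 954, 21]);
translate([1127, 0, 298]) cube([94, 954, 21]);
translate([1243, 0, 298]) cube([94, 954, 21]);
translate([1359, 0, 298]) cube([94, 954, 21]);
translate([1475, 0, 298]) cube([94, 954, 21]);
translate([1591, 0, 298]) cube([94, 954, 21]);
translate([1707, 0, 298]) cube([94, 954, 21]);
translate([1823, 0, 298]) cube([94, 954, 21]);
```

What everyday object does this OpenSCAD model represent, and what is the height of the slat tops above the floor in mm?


A bed frame. The slat-top height is 319 mm.

Four posts, four rails, and a row of slats — a bed frame. Slats sit on the rails at z = 173 + 125 = 298; with slat thickness 21, the top is 319 mm.


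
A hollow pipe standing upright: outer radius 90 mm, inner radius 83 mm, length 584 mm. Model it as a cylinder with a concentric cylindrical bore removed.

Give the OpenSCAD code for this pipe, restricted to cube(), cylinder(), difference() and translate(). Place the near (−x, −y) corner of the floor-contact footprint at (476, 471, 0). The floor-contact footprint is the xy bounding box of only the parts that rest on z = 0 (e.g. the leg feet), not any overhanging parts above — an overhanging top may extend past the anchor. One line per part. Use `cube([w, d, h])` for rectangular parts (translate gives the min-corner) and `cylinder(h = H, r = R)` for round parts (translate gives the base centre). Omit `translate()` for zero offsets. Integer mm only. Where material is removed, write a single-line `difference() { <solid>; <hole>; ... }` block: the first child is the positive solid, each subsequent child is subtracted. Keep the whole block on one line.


difference() { translate([566, 561, 0]) cylinder(h = 584, r = 90); translate([566, 561, 0]) cylinder(h = 584, r = 83); }


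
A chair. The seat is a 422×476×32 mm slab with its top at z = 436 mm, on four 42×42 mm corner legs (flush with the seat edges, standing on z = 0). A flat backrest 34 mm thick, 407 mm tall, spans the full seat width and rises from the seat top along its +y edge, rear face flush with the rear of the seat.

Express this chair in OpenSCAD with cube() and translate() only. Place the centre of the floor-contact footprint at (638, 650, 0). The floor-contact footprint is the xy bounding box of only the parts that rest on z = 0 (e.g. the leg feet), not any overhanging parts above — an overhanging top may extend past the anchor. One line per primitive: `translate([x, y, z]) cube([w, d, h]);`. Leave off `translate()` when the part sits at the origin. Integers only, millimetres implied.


translate([427, 412, 404]) cube([422, 476, 32]);
translate([427, 412, 0]) cube([42, 42, 404]);
translate([807, 412, 0]) cube([42, 42, 404]);
translate([427, 846, 0]) cube([42, 42, 404]);
translate([807, 846, 0]) cube([42, 42, 404]);
translate([427, 854, 436]) cube([422, 34, 407]);


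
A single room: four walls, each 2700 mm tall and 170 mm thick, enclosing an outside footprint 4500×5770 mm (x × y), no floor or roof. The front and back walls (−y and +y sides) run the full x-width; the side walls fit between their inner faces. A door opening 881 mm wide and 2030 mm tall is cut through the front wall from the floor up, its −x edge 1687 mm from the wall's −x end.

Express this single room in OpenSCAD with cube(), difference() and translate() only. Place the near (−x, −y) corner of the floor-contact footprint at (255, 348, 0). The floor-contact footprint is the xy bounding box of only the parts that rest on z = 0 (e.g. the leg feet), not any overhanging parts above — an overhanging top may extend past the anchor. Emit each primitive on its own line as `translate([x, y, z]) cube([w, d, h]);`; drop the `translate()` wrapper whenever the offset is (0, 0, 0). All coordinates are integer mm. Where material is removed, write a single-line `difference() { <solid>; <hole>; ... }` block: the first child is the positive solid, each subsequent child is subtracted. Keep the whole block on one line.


difference() { translate([255, 348, 0]) cube([4500, 170, 2700]); translate([1942, 348, 0]) cube([881, 170, 2030]); }
translate([255, 5948, 0]) cube([4500, 170, 2700]);
translate([255, 518, 0]) cube([170, 5430, 2700]);
translate([4585, 518, 0]) cube([170, 5430, 2700]);


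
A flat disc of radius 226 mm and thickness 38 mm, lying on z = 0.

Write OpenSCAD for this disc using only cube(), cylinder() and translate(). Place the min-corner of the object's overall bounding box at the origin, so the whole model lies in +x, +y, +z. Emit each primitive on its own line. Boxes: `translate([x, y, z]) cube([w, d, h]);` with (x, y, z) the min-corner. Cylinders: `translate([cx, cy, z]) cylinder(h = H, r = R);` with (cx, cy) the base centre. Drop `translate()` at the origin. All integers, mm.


translate([226, 226, 0]) cylinder(h = 38, r = 226);


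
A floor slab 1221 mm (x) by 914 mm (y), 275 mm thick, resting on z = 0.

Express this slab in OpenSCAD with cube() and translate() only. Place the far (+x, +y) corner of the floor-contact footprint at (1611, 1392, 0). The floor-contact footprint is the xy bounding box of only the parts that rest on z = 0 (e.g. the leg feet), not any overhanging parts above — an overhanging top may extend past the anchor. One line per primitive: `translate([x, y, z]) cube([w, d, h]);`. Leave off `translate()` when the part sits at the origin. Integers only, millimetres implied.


translate([390, 478, 0]) cube([1221, 914, 275]);


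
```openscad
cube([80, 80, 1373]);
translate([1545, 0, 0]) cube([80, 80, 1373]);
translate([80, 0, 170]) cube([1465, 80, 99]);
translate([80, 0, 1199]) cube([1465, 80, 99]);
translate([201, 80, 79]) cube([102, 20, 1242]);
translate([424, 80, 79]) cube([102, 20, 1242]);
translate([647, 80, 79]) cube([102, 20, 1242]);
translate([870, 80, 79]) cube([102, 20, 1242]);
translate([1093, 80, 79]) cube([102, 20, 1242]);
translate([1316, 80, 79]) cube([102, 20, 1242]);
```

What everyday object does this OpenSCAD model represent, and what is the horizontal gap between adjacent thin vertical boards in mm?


A fence section. The picket gap is 121 mm.

Two posts, two rails, 6 pickets — a fence section. Span 1465 mm holds 6 pickets of 102 mm with 7 equal gaps: ⌊(1465 − 6·102) / 7⌋ = 121 mm.


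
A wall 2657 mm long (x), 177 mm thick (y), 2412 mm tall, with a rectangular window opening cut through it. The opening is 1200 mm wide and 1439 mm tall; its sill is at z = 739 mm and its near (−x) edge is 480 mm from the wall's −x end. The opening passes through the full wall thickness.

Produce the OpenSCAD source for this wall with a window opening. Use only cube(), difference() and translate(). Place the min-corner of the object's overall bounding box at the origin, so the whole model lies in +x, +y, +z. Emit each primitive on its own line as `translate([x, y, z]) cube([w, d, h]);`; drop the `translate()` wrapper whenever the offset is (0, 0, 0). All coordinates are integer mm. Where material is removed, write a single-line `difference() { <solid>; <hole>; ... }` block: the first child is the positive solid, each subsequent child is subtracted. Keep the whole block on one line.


difference() { cube([2657, 177, 2412]); translate([480, 0, 739]) cube([1200, 177, 1439]); }


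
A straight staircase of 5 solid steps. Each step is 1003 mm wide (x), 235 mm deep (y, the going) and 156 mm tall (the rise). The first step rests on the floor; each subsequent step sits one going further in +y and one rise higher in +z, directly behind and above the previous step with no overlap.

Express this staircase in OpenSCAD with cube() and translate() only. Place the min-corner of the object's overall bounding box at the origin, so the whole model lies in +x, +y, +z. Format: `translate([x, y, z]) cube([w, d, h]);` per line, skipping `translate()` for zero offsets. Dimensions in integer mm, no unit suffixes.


cube([1003, 235, 156]);
translate([0, 235, 156]) cube([1003, 235, 156]);
translate([0, 470, 312]) cube([1003, 235, 156]);
translate([0, 705, 468]) cube([1003, 235, 156]);
translate([0, 940, 624]) cube([1003, 235, 156]);


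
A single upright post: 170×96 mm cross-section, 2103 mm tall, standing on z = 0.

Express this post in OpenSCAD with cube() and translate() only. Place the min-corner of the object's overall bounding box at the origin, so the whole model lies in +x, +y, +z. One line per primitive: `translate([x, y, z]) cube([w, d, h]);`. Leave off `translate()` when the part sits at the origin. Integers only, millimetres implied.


cube([170, 96, 2103]);


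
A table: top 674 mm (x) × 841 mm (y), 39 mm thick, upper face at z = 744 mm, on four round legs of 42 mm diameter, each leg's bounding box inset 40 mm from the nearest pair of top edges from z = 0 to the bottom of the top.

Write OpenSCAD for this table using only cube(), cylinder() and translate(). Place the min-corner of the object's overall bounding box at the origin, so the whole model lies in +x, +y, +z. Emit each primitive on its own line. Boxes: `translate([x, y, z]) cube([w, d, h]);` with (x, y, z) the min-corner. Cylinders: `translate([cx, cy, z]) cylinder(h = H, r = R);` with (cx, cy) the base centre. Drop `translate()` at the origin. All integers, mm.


// leg_h = 744 - 39 = 705
translate([0, 0, 705]) cube([674, 841, 39]);
translate([61, 61, 0]) cylinder(h = 705, r = 21);
translate([613, 61, 0]) cylinder(h = 705, r = 21);
translate([61, 780, 0]) cylinder(h = 705, r = 21);
translate([613, 780, 0]) cylinder(h = 705, r = 21);


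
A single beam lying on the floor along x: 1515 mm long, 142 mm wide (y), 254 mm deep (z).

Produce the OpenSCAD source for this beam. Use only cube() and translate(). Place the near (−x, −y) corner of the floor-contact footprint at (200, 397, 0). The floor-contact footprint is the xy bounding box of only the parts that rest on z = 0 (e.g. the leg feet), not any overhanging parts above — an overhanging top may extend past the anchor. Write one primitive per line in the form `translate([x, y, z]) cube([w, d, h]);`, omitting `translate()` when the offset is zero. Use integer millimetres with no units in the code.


translate([200, 397, 0]) cube([1515, 142, 254]);


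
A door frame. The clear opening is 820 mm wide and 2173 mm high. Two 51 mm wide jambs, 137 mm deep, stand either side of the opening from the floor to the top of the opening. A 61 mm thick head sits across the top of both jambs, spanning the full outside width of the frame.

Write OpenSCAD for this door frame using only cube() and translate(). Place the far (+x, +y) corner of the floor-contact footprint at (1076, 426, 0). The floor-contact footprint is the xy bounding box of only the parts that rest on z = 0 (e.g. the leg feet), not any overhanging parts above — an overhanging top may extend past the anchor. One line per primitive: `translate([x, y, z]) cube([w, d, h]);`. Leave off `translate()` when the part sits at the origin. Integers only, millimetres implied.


translate([154, 289, 0]) cube([51, 137, 2173]);
translate([1025, 289, 0]) cube([51, 137, 2173]);
translate([154, 289, 2173]) cube([922, 137, 61]);


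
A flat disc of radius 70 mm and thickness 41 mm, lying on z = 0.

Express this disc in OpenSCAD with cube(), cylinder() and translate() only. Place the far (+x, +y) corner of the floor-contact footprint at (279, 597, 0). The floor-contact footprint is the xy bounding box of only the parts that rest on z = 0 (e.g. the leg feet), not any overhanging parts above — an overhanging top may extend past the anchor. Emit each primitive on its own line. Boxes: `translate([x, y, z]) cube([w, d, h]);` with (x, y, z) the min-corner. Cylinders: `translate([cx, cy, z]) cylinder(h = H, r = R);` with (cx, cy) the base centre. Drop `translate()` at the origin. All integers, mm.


translate([209, 527, 0]) cylinder(h = 41, r = 70);


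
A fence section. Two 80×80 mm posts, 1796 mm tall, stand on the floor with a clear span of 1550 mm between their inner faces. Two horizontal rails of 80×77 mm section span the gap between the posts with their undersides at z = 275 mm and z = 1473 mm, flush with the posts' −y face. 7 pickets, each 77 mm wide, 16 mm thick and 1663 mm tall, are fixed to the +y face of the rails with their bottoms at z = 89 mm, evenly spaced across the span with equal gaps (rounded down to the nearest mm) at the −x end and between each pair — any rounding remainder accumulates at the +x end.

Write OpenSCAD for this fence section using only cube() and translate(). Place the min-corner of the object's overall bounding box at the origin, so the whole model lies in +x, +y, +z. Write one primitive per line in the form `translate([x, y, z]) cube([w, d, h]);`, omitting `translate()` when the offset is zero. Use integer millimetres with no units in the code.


cube([80, 80, 1796]);
translate([1630, 0, 0]) cube([80, 80, 1796]);
translate([80, 0, 275]) cube([1550, 80, 77]);
translate([80, 0, 1473]) cube([1550, 80, 77]);
translate([206, 80, 89]) cube([77, 16, 1663]);
translate([409, 80, 89]) cube([77, 16, 1663]);
translate([612, 80, 89]) cube([77, 16, 1663]);
translate([815, 80, 89]) cube([77, 16, 1663]);
translate([1018, 80, 89]) cube([77, 16, 1663]);
translate([1221, 80, 89]) cube([77, 16, 1663]);
translate([1424, 80, 89]) cube([77, 16, 1663]);


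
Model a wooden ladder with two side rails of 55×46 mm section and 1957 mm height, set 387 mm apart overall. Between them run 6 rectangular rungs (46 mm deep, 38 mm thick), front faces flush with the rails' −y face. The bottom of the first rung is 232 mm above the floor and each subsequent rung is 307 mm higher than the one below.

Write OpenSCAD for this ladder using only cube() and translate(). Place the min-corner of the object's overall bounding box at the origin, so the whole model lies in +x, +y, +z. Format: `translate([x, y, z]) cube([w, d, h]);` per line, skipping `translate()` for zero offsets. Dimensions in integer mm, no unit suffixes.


// rung span = 387 - 2*55 = 277
// rung[k] z = 232 + k*307
cube([55, 46, 1957]);
translate([332, 0, 0]) cube([55, 46, 1957]);
translate([55, 0, 232]) cube([277, 46, 38]);
translate([55, 0, 539]) cube([277, 46, 38]);
translate([55, 0, 846]) cube([277, 46, 38]);
translate([55, 0, 1153]) cube([277, 46, 38]);
translate([55, 0, 1460]) cube([277, 46, 38]);
translate([55, 0, 1767]) cube([277, 46, 38]);


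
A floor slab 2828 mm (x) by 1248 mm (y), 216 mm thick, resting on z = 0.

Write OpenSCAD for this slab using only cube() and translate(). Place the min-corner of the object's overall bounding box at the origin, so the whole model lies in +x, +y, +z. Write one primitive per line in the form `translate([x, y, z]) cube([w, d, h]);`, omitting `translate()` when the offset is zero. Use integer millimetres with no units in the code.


cube([2828, 1248, 216]);


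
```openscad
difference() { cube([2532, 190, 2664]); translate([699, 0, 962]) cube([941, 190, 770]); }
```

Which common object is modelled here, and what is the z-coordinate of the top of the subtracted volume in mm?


A wall with a window opening. The window head height is 1732 mm.

A wall with a rectangular opening subtracted — a window. Sill at z = 962, opening 770 mm tall, so the head is at 962 + 770 = 1732 mm.
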